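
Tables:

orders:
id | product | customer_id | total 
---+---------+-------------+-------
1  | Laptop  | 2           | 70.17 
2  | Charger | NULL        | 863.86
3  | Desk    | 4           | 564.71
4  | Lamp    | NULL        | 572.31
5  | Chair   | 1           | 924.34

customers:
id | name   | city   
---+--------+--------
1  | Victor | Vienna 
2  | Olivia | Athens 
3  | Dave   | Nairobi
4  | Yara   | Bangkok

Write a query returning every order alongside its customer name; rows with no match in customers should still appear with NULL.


LEFT JOIN keeps every row from orders (the left table); where customer_id has no match in customers, the customer columns become NULL. Walk through each order:
  - order 1 (Laptop): customer_id=2 -> matches Olivia
  - order 2 (Charger): customer_id=NULL, no match -> kept with NULL
  - order 3 (Desk): customer_id=4 -> matches Yara
  - order 4 (Lamp): customer_id=NULL, no match -> kept with NULL
  - order 5 (Chair): customer_id=1 -> matches Victor
All 5 rows appear; 2 have NULL customer.

SQL:
SELECT a.product, b.name AS customer
FROM orders a
LEFT JOIN customers b ON a.customer_id = b.id

Result:
product | customer
--------+---------
Laptop  | Olivia  
Charger | NULL    
Desk    | Yara    
Lamp    | NULL    
Chair   | Victor  


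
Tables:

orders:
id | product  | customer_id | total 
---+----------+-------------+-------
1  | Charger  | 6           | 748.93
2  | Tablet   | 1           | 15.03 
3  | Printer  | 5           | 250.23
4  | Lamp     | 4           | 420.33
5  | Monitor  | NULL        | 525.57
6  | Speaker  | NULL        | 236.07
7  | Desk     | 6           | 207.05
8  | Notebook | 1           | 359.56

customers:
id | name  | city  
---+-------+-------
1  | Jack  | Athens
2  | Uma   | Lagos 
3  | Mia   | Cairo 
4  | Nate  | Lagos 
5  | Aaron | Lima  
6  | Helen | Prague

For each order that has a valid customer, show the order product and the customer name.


INNER JOIN keeps only orders rows whose customer_id matches an id in customers. Walk through each order:
  - order 1 (Charger): customer_id=6 -> matches Helen
  - order 2 (Tablet): customer_id=1 -> matches Jack
  - order 3 (Printer): customer_id=5 -> matches Aaron
  - order 4 (Lamp): customer_id=4 -> matches Nate
  - order 5 (Monitor): customer_id=NULL, no match -> dropped
  - order 6 (Speaker): customer_id=NULL, no match -> dropped
  - order 7 (Desk): customer_id=6 -> matches Helen
  - order 8 (Notebook): customer_id=1 -> matches Jack
So 2 of 8 rows are dropped.

SQL:
SELECT a.product, b.name AS customer
FROM orders a
INNER JOIN customers b ON a.customer_id = b.id

Result:
product  | customer
---------+---------
Charger  | Helen   
Tablet   | Jack    
Printer  | Aaron   
Lamp     | Nate    
Desk     | Helen   
Notebook | Jack    


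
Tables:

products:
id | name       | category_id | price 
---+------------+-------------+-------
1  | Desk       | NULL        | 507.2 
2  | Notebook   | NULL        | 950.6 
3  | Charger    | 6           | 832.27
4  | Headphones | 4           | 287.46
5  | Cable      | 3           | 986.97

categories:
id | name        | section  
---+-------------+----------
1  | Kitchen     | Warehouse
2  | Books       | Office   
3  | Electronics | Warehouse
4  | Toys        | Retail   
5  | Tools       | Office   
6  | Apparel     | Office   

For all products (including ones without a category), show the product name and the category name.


LEFT JOIN keeps every row from products (the left table); where category_id has no match in categories, the category columns become NULL. Walk through each product:
  - product 1 (Desk): category_id=NULL, no match -> kept with NULL
  - product 2 (Notebook): category_id=NULL, no match -> kept with NULL
  - product 3 (Charger): category_id=6 -> matches Apparel
  - product 4 (Headphones): category_id=4 -> matches Toys
  - product 5 (Cable): category_id=3 -> matches Electronics
All 5 rows appear; 2 have NULL category.

SQL:
SELECT a.name, b.name AS category
FROM products a
LEFT JOIN categories b ON a.category_id = b.id

Result:
name       | category   
-----------+------------
Desk       | NULL       
Notebook   | NULL       
Charger    | Apparel    
Headphones | Toys       
Cable      | Electronics


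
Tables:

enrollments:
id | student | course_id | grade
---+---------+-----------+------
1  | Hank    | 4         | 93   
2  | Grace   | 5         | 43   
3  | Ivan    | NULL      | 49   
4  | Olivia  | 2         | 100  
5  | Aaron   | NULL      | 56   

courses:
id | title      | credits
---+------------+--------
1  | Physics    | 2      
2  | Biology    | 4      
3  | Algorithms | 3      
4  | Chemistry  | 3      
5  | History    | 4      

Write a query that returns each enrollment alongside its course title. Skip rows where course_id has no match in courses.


INNER JOIN keeps only enrollments rows whose course_id matches an id in courses. Walk through each enrollment:
  - enrollment 1 (Hank): course_id=4 -> matches Chemistry
  - enrollment 2 (Grace): course_id=5 -> matches History
  - enrollment 3 (Ivan): course_id=NULL, no match -> dropped
  - enrollment 4 (Olivia): course_id=2 -> matches Biology
  - enrollment 5 (Aaron): course_id=NULL, no match -> dropped
So 2 of 5 rows are dropped.

SQL:
SELECT a.student, b.title AS course
FROM enrollments a
INNER JOIN courses b ON a.course_id = b.id

Result:
student | course   
--------+----------
Hank    | Chemistry
Grace   | History  
Olivia  | Biology  


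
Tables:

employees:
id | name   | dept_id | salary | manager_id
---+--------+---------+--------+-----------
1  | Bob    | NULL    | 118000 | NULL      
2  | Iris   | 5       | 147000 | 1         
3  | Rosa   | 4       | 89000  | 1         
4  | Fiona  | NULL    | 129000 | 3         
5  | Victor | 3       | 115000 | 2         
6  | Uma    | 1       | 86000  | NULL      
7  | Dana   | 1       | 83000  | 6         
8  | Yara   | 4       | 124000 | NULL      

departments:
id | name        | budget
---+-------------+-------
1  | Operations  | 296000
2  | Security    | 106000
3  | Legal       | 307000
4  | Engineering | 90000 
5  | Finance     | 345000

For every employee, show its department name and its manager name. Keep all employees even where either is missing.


Two LEFT JOINs from the same base table employees: one to departments via dept_id, one to employees itself via manager_id. Both are LEFT so every employee is preserved.
Match against departments:
  - employee 1 (Bob): dept_id=NULL, no match -> kept with NULL
  - employee 2 (Iris): dept_id=5 -> matches Finance
  - employee 3 (Rosa): dept_id=4 -> matches Engineering
  - employee 4 (Fiona): dept_id=NULL, no match -> kept with NULL
  - employee 5 (Victor): dept_id=3 -> matches Legal
  - employee 6 (Uma): dept_id=1 -> matches Operations
  - employee 7 (Dana): dept_id=1 -> matches Operations
  - employee 8 (Yara): dept_id=4 -> matches Engineering
Match against employees (self):
  - employee 1 (Bob): manager_id=NULL -> NULL
  - employee 2 (Iris): manager_id=1 -> Bob
  - employee 3 (Rosa): manager_id=1 -> Bob
  - employee 4 (Fiona): manager_id=3 -> Rosa
  - employee 5 (Victor): manager_id=2 -> Iris
  - employee 6 (Uma): manager_id=NULL -> NULL
  - employee 7 (Dana): manager_id=6 -> Uma
  - employee 8 (Yara): manager_id=NULL -> NULL

SQL:
SELECT a.name, b.name AS department, c.name AS manager
FROM employees a
LEFT JOIN departments b ON a.dept_id = b.id
LEFT JOIN employees c ON a.manager_id = c.id

Result:
name   | department  | manager
-------+-------------+--------
Bob    | NULL        | NULL   
Iris   | Finance     | Bob    
Rosa   | Engineering | Bob    
Fiona  | NULL        | Rosa   
Victor | Legal       | Iris   
Uma    | Operations  | NULL   
Dana   | Operations  | Uma    
Yara   | Engineering | NULL   


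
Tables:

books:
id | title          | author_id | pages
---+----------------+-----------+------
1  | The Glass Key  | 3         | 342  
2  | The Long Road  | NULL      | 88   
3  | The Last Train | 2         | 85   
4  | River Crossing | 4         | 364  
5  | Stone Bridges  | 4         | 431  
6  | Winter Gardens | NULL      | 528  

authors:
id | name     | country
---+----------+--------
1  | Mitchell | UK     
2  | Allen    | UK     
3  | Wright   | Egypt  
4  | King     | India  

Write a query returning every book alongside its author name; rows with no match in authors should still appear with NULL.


LEFT JOIN keeps every row from books (the left table); where author_id has no match in authors, the author columns become NULL. Walk through each book:
  - book 1 (The Glass Key): author_id=3 -> matches Wright
  - book 2 (The Long Road): author_id=NULL, no match -> kept with NULL
  - book 3 (The Last Train): author_id=2 -> matches Allen
  - book 4 (River Crossing): author_id=4 -> matches King
  - book 5 (Stone Bridges): author_id=4 -> matches King
  - book 6 (Winter Gardens): author_id=NULL, no match -> kept with NULL
All 6 rows appear; 2 have NULL author.

SQL:
SELECT a.title, b.name AS author
FROM books a
LEFT JOIN authors b ON a.author_id = b.id

Result:
title          | author
---------------+-------
The Glass Key  | Wright
The Long Road  | NULL  
The Last Train | Allen 
River Crossing | King  
Stone Bridges  | King  
Winter Gardens | NULL  


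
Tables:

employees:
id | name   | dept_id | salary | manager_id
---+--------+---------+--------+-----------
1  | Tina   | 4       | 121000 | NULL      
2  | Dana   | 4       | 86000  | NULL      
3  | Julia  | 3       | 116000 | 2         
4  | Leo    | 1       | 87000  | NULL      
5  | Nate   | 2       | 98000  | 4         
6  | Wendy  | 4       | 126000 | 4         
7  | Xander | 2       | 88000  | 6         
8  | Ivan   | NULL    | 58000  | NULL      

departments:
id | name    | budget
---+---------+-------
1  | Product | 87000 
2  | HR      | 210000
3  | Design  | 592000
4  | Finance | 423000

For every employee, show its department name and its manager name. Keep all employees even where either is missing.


Two LEFT JOINs from the same base table employees: one to departments via dept_id, one to employees itself via manager_id. Both are LEFT so every employee is preserved.
Match against departments:
  - employee 1 (Tina): dept_id=4 -> matches Finance
  - employee 2 (Dana): dept_id=4 -> matches Finance
  - employee 3 (Julia): dept_id=3 -> matches Design
  - employee 4 (Leo): dept_id=1 -> matches Product
  - employee 5 (Nate): dept_id=2 -> matches HR
  - employee 6 (Wendy): dept_id=4 -> matches Finance
  - employee 7 (Xander): dept_id=2 -> matches HR
  - employee 8 (Ivan): dept_id=NULL, no match -> kept with NULL
Match against employees (self):
  - employee 1 (Tina): manager_id=NULL -> NULL
  - employee 2 (Dana): manager_id=NULL -> NULL
  - employee 3 (Julia): manager_id=2 -> Dana
  - employee 4 (Leo): manager_id=NULL -> NULL
  - employee 5 (Nate): manager_id=4 -> Leo
  - employee 6 (Wendy): manager_id=4 -> Leo
  - employee 7 (Xander): manager_id=6 -> Wendy
  - employee 8 (Ivan): manager_id=NULL -> NULL

SQL:
SELECT a.name, b.name AS department, c.name AS manager
FROM employees a
LEFT JOIN departments b ON a.dept_id = b.id
LEFT JOIN employees c ON a.manager_id = c.id

Result:
name   | department | manager
-------+------------+--------
Tina   | Finance    | NULL   
Dana   | Finance    | NULL   
Julia  | Design     | Dana   
Leo    | Product    | NULL   
Nate   | HR         | Leo    
Wendy  | Finance    | Leo    
Xander | HR         | Wendy  
Ivan   | NULL       | NULL   


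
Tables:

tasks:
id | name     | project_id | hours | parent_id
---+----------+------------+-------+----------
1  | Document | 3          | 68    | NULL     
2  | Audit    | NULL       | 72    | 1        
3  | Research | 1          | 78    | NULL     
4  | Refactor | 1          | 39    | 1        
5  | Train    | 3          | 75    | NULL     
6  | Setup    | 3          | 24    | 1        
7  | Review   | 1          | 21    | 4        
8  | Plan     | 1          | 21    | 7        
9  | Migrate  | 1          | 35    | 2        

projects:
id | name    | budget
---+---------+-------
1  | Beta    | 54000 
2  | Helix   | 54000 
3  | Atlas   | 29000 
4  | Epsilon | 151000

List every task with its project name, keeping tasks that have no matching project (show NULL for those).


LEFT JOIN keeps every row from tasks (the left table); where project_id has no match in projects, the project columns become NULL. Walk through each task:
  - task 1 (Document): project_id=3 -> matches Atlas
  - task 2 (Audit): project_id=NULL, no match -> kept with NULL
  - task 3 (Research): project_id=1 -> matches Beta
  - task 4 (Refactor): project_id=1 -> matches Beta
  - task 5 (Train): project_id=3 -> matches Atlas
  - task 6 (Setup): project_id=3 -> matches Atlas
  - task 7 (Review): project_id=1 -> matches Beta
  - task 8 (Plan): project_id=1 -> matches Beta
  - task 9 (Migrate): project_id=1 -> matches Beta
All 9 rows appear; 1 has NULL project.

SQL:
SELECT a.name, b.name AS project
FROM tasks a
LEFT JOIN projects b ON a.project_id = b.id

Result:
name     | project
---------+--------
Document | Atlas  
Audit    | NULL   
Research | Beta   
Refactor | Beta   
Train    | Atlas  
Setup    | Atlas  
Review   | Beta   
Plan     | Beta   
Migrate  | Beta   


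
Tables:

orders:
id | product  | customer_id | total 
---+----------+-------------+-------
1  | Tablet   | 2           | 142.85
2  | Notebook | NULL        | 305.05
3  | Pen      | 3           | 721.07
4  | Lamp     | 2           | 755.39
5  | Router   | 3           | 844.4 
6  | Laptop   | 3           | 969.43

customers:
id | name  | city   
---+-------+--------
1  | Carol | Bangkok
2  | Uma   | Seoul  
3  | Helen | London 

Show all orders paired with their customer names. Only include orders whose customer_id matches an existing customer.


INNER JOIN keeps only orders rows whose customer_id matches an id in customers. Walk through each order:
  - order 1 (Tablet): customer_id=2 -> matches Uma
  - order 2 (Notebook): customer_id=NULL, no match -> dropped
  - order 3 (Pen): customer_id=3 -> matches Helen
  - order 4 (Lamp): customer_id=2 -> matches Uma
  - order 5 (Router): customer_id=3 -> matches Helen
  - order 6 (Laptop): customer_id=3 -> matches Helen
So 1 of 6 rows is dropped.

SQL:
SELECT a.product, b.name AS customer
FROM orders a
INNER JOIN customers b ON a.customer_id = b.id

Result:
product | customer
--------+---------
Tablet  | Uma     
Pen     | Helen   
Lamp    | Uma     
Router  | Helen   
Laptop  | Helen   


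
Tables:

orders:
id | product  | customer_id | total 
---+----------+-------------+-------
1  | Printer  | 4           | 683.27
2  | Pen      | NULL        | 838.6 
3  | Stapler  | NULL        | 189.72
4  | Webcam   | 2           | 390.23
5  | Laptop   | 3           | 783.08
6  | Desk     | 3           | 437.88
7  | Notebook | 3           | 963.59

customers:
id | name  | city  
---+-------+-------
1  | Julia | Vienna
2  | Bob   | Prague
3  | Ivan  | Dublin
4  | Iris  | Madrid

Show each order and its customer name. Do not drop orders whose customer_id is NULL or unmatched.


LEFT JOIN keeps every row from orders (the left table); where customer_id has no match in customers, the customer columns become NULL. Walk through each order:
  - order 1 (Printer): customer_id=4 -> matches Iris
  - order 2 (Pen): customer_id=NULL, no match -> kept with NULL
  - order 3 (Stapler): customer_id=NULL, no match -> kept with NULL
  - order 4 (Webcam): customer_id=2 -> matches Bob
  - order 5 (Laptop): customer_id=3 -> matches Ivan
  - order 6 (Desk): customer_id=3 -> matches Ivan
  - order 7 (Notebook): customer_id=3 -> matches Ivan
All 7 rows appear; 2 have NULL customer.

SQL:
SELECT a.product, b.name AS customer
FROM orders a
LEFT JOIN customers b ON a.customer_id = b.id

Result:
product  | customer
---------+---------
Printer  | Iris    
Pen      | NULL    
Stapler  | NULL    
Webcam   | Bob     
Laptop   | Ivan    
Desk     | Ivan    
Notebook | Ivan    


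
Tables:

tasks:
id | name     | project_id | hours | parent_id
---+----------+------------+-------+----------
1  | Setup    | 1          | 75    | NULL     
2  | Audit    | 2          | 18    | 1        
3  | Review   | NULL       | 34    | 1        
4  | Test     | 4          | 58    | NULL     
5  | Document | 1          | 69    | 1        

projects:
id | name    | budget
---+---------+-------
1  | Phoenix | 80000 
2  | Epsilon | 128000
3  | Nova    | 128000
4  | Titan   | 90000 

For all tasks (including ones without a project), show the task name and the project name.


LEFT JOIN keeps every row from tasks (the left table); where project_id has no match in projects, the project columns become NULL. Walk through each task:
  - task 1 (Setup): project_id=1 -> matches Phoenix
  - task 2 (Audit): project_id=2 -> matches Epsilon
  - task 3 (Review): project_id=NULL, no match -> kept with NULL
  - task 4 (Test): project_id=4 -> matches Titan
  - task 5 (Document): project_id=1 -> matches Phoenix
All 5 rows appear; 1 has NULL project.

SQL:
SELECT a.name, b.name AS project
FROM tasks a
LEFT JOIN projects b ON a.project_id = b.id

Result:
name     | project
---------+--------
Setup    | Phoenix
Audit    | Epsilon
Review   | NULL   
Test     | Titan  
Document | Phoenix


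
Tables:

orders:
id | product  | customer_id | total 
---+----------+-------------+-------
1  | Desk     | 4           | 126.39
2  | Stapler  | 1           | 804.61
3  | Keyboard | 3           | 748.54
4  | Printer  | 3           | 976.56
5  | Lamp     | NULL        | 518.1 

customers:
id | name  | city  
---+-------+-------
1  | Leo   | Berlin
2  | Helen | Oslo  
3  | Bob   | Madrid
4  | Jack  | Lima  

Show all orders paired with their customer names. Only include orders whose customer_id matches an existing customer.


INNER JOIN keeps only orders rows whose customer_id matches an id in customers. Walk through each order:
  - order 1 (Desk): customer_id=4 -> matches Jack
  - order 2 (Stapler): customer_id=1 -> matches Leo
  - order 3 (Keyboard): customer_id=3 -> matches Bob
  - order 4 (Printer): customer_id=3 -> matches Bob
  - order 5 (Lamp): customer_id=NULL, no match -> dropped
So 1 of 5 rows is dropped.

SQL:
SELECT a.product, b.name AS customer
FROM orders a
INNER JOIN customers b ON a.customer_id = b.id

Result:
product  | customer
---------+---------
Desk     | Jack    
Stapler  | Leo     
Keyboard | Bob     
Printer  | Bob     


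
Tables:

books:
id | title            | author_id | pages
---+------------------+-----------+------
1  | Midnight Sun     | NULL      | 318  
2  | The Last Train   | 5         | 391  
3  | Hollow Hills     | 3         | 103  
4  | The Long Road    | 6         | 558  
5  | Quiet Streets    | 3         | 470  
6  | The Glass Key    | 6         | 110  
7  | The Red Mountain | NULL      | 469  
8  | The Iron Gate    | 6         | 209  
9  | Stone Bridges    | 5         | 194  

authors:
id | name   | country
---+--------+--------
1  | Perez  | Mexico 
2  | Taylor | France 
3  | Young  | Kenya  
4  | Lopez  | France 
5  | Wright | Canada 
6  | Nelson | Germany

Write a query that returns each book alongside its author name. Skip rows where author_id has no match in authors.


INNER JOIN keeps only books rows whose author_id matches an id in authors. Walk through each book:
  - book 1 (Midnight Sun): author_id=NULL, no match -> dropped
  - book 2 (The Last Train): author_id=5 -> matches Wright
  - book 3 (Hollow Hills): author_id=3 -> matches Young
  - book 4 (The Long Road): author_id=6 -> matches Nelson
  - book 5 (Quiet Streets): author_id=3 -> matches Young
  - book 6 (The Glass Key): author_id=6 -> matches Nelson
  - book 7 (The Red Mountain): author_id=NULL, no match -> dropped
  - book 8 (The Iron Gate): author_id=6 -> matches Nelson
  - book 9 (Stone Bridges): author_id=5 -> matches Wright
So 2 of 9 rows are dropped.

SQL:
SELECT a.title, b.name AS author
FROM books a
INNER JOIN authors b ON a.author_id = b.id

Result:
title          | author
---------------+-------
The Last Train | Wright
Hollow Hills   | Young 
The Long Road  | Nelson
Quiet Streets  | Young 
The Glass Key  | Nelson
The Iron Gate  | Nelson
Stone Bridges  | Wright


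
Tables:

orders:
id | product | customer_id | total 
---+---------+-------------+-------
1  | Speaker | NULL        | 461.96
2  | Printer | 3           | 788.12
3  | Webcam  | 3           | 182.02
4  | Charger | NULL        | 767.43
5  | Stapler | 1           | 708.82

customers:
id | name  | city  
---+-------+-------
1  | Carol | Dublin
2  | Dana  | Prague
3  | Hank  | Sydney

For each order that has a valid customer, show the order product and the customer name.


INNER JOIN keeps only orders rows whose customer_id matches an id in customers. Walk through each order:
  - order 1 (Speaker): customer_id=NULL, no match -> dropped
  - order 2 (Printer): customer_id=3 -> matches Hank
  - order 3 (Webcam): customer_id=3 -> matches Hank
  - order 4 (Charger): customer_id=NULL, no match -> dropped
  - order 5 (Stapler): customer_id=1 -> matches Carol
So 2 of 5 rows are dropped.

SQL:
SELECT a.product, b.name AS customer
FROM orders a
INNER JOIN customers b ON a.customer_id = b.id

Result:
product | customer
--------+---------
Printer | Hank    
Webcam  | Hank    
Stapler | Carol   


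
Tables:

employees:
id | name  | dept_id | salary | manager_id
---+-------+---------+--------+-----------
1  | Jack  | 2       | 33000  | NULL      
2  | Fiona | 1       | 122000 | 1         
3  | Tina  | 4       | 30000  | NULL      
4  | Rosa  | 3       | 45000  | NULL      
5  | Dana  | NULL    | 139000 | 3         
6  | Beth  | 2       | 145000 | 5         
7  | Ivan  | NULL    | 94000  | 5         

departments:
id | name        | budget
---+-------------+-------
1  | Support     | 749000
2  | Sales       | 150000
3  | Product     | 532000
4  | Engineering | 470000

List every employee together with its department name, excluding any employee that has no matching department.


INNER JOIN keeps only employees rows whose dept_id matches an id in departments. Walk through each employee:
  - employee 1 (Jack): dept_id=2 -> matches Sales
  - employee 2 (Fiona): dept_id=1 -> matches Support
  - employee 3 (Tina): dept_id=4 -> matches Engineering
  - employee 4 (Rosa): dept_id=3 -> matches Product
  - employee 5 (Dana): dept_id=NULL, no match -> dropped
  - employee 6 (Beth): dept_id=2 -> matches Sales
  - employee 7 (Ivan): dept_id=NULL, no match -> dropped
So 2 of 7 rows are dropped.

SQL:
SELECT a.name, b.name AS department
FROM employees a
INNER JOIN departments b ON a.dept_id = b.id

Result:
name  | department 
------+------------
Jack  | Sales      
Fiona | Support    
Tina  | Engineering
Rosa  | Product    
Beth  | Sales      


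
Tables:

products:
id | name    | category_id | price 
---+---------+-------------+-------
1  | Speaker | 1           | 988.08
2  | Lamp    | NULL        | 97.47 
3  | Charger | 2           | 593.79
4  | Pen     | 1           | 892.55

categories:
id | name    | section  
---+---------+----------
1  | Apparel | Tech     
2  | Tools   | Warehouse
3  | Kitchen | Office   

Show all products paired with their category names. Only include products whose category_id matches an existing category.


INNER JOIN keeps only products rows whose category_id matches an id in categories. Walk through each product:
  - product 1 (Speaker): category_id=1 -> matches Apparel
  - product 2 (Lamp): category_id=NULL, no match -> dropped
  - product 3 (Charger): category_id=2 -> matches Tools
  - product 4 (Pen): category_id=1 -> matches Apparel
So 1 of 4 rows is dropped.

SQL:
SELECT a.name, b.name AS category
FROM products a
INNER JOIN categories b ON a.category_id = b.id

Result:
name    | category
--------+---------
Speaker | Apparel 
Charger | Tools   
Pen     | Apparel 


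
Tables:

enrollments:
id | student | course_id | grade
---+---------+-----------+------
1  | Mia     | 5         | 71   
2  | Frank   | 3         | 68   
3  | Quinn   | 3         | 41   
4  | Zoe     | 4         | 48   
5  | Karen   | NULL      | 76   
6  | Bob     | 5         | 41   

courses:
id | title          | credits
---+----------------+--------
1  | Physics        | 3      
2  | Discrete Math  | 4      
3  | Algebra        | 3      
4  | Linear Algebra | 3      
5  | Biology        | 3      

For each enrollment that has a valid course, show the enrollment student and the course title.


INNER JOIN keeps only enrollments rows whose course_id matches an id in courses. Walk through each enrollment:
  - enrollment 1 (Mia): course_id=5 -> matches Biology
  - enrollment 2 (Frank): course_id=3 -> matches Algebra
  - enrollment 3 (Quinn): course_id=3 -> matches Algebra
  - enrollment 4 (Zoe): course_id=4 -> matches Linear Algebra
  - enrollment 5 (Karen): course_id=NULL, no match -> dropped
  - enrollment 6 (Bob): course_id=5 -> matches Biology
So 1 of 6 rows is dropped.

SQL:
SELECT a.student, b.title AS course
FROM enrollments a
INNER JOIN courses b ON a.course_id = b.id

Result:
student | course        
--------+---------------
Mia     | Biology       
Frank   | Algebra       
Quinn   | Algebra       
Zoe     | Linear Algebra
Bob     | Biology       


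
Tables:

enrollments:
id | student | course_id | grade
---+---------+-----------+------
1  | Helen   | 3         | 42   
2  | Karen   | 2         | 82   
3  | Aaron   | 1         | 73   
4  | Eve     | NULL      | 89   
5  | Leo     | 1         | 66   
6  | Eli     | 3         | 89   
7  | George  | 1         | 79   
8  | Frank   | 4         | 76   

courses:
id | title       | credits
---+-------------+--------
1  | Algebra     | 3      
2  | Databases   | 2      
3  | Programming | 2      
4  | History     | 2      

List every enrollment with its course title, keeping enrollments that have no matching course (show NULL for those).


LEFT JOIN keeps every row from enrollments (the left table); where course_id has no match in courses, the course columns become NULL. Walk through each enrollment:
  - enrollment 1 (Helen): course_id=3 -> matches Programming
  - enrollment 2 (Karen): course_id=2 -> matches Databases
  - enrollment 3 (Aaron): course_id=1 -> matches Algebra
  - enrollment 4 (Eve): course_id=NULL, no match -> kept with NULL
  - enrollment 5 (Leo): course_id=1 -> matches Algebra
  - enrollment 6 (Eli): course_id=3 -> matches Programming
  - enrollment 7 (George): course_id=1 -> matches Algebra
  - enrollment 8 (Frank): course_id=4 -> matches History
All 8 rows appear; 1 has NULL course.

SQL:
SELECT a.student, b.title AS course
FROM enrollments a
LEFT JOIN courses b ON a.course_id = b.id

Result:
student | course     
--------+------------
Helen   | Programming
Karen   | Databases  
Aaron   | Algebra    
Eve     | NULL       
Leo     | Algebra    
Eli     | Programming
George  | Algebra    
Frank   | History    


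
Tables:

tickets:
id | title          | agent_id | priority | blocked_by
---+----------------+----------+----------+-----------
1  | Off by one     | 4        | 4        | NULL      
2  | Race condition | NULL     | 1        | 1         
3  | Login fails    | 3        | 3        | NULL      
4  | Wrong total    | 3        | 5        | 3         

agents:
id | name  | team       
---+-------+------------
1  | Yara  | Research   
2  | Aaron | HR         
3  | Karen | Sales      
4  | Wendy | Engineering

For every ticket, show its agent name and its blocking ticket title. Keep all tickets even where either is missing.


Two LEFT JOINs from the same base table tickets: one to agents via agent_id, one to tickets itself via blocked_by. Both are LEFT so every ticket is preserved.
Match against agents:
  - ticket 1 (Off by one): agent_id=4 -> matches Wendy
  - ticket 2 (Race condition): agent_id=NULL, no match -> kept with NULL
  - ticket 3 (Login fails): agent_id=3 -> matches Karen
  - ticket 4 (Wrong total): agent_id=3 -> matches Karen
Match against tickets (self):
  - ticket 1 (Off by one): blocked_by=NULL -> NULL
  - ticket 2 (Race condition): blocked_by=1 -> Off by one
  - ticket 3 (Login fails): blocked_by=NULL -> NULL
  - ticket 4 (Wrong total): blocked_by=3 -> Login fails

SQL:
SELECT a.title, b.name AS agent, c.title AS blocked_by
FROM tickets a
LEFT JOIN agents b ON a.agent_id = b.id
LEFT JOIN tickets c ON a.blocked_by = c.id

Result:
title          | agent | blocked_by 
---------------+-------+------------
Off by one     | Wendy | NULL       
Race condition | NULL  | Off by one 
Login fails    | Karen | NULL       
Wrong total    | Karen | Login fails


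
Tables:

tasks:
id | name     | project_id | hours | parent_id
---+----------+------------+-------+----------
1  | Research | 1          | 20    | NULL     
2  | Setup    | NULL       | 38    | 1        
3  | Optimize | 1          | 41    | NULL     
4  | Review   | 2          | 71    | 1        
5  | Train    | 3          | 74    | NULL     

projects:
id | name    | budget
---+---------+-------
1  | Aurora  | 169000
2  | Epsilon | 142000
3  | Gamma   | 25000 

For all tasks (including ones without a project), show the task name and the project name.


LEFT JOIN keeps every row from tasks (the left table); where project_id has no match in projects, the project columns become NULL. Walk through each task:
  - task 1 (Research): project_id=1 -> matches Aurora
  - task 2 (Setup): project_id=NULL, no match -> kept with NULL
  - task 3 (Optimize): project_id=1 -> matches Aurora
  - task 4 (Review): project_id=2 -> matches Epsilon
  - task 5 (Train): project_id=3 -> matches Gamma
All 5 rows appear; 1 has NULL project.

SQL:
SELECT a.name, b.name AS project
FROM tasks a
LEFT JOIN projects b ON a.project_id = b.id

Result:
name     | project
---------+--------
Research | Aurora 
Setup    | NULL   
Optimize | Aurora 
Review   | Epsilon
Train    | Gamma  


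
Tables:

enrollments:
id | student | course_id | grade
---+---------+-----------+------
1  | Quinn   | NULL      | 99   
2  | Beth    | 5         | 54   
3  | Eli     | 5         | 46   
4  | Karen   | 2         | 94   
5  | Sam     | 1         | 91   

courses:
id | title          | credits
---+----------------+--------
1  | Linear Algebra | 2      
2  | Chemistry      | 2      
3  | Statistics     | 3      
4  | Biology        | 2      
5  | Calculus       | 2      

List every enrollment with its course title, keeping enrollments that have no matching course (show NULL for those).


LEFT JOIN keeps every row from enrollments (the left table); where course_id has no match in courses, the course columns become NULL. Walk through each enrollment:
  - enrollment 1 (Quinn): course_id=NULL, no match -> kept with NULL
  - enrollment 2 (Beth): course_id=5 -> matches Calculus
  - enrollment 3 (Eli): course_id=5 -> matches Calculus
  - enrollment 4 (Karen): course_id=2 -> matches Chemistry
  - enrollment 5 (Sam): course_id=1 -> matches Linear Algebra
All 5 rows appear; 1 has NULL course.

SQL:
SELECT a.student, b.title AS course
FROM enrollments a
LEFT JOIN courses b ON a.course_id = b.id

Result:
student | course        
--------+---------------
Quinn   | NULL          
Beth    | Calculus      
Eli     | Calculus      
Karen   | Chemistry     
Sam     | Linear Algebra


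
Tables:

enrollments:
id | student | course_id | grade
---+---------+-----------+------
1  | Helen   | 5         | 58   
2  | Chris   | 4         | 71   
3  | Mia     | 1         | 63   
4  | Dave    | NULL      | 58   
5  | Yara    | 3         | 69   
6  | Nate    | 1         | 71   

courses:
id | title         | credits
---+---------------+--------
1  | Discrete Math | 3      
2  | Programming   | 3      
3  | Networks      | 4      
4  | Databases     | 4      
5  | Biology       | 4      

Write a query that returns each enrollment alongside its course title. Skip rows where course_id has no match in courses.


INNER JOIN keeps only enrollments rows whose course_id matches an id in courses. Walk through each enrollment:
  - enrollment 1 (Helen): course_id=5 -> matches Biology
  - enrollment 2 (Chris): course_id=4 -> matches Databases
  - enrollment 3 (Mia): course_id=1 -> matches Discrete Math
  - enrollment 4 (Dave): course_id=NULL, no match -> dropped
  - enrollment 5 (Yara): course_id=3 -> matches Networks
  - enrollment 6 (Nate): course_id=1 -> matches Discrete Math
So 1 of 6 rows is dropped.

SQL:
SELECT a.student, b.title AS course
FROM enrollments a
INNER JOIN courses b ON a.course_id = b.id

Result:
student | course       
--------+--------------
Helen   | Biology      
Chris   | Databases    
Mia     | Discrete Math
Yara    | Networks     
Nate    | Discrete Math


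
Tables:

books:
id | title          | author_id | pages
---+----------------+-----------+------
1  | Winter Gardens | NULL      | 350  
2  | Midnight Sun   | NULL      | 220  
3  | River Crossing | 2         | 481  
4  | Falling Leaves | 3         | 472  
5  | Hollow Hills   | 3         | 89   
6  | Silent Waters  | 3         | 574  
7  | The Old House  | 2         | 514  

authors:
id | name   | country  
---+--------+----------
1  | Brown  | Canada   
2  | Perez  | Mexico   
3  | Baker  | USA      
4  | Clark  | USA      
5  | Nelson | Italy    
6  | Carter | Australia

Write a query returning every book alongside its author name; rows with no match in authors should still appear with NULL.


LEFT JOIN keeps every row from books (the left table); where author_id has no match in authors, the author columns become NULL. Walk through each book:
  - book 1 (Winter Gardens): author_id=NULL, no match -> kept with NULL
  - book 2 (Midnight Sun): author_id=NULL, no match -> kept with NULL
  - book 3 (River Crossing): author_id=2 -> matches Perez
  - book 4 (Falling Leaves): author_id=3 -> matches Baker
  - book 5 (Hollow Hills): author_id=3 -> matches Baker
  - book 6 (Silent Waters): author_id=3 -> matches Baker
  - book 7 (The Old House): author_id=2 -> matches Perez
All 7 rows appear; 2 have NULL author.

SQL:
SELECT a.title, b.name AS author
FROM books a
LEFT JOIN authors b ON a.author_id = b.id

Result:
title          | author
---------------+-------
Winter Gardens | NULL  
Midnight Sun   | NULL  
River Crossing | Perez 
Falling Leaves | Baker 
Hollow Hills   | Baker 
Silent Waters  | Baker 
The Old House  | Perez 


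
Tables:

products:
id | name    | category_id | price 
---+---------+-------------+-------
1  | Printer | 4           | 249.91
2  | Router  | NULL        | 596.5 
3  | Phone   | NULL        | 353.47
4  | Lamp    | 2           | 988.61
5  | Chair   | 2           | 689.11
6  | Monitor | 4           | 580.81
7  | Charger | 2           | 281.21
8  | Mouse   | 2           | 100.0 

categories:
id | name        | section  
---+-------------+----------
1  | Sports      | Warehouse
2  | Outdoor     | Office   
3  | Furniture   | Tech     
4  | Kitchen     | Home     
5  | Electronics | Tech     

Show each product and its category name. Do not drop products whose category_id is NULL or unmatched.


LEFT JOIN keeps every row from products (the left table); where category_id has no match in categories, the category columns become NULL. Walk through each product:
  - product 1 (Printer): category_id=4 -> matches Kitchen
  - product 2 (Router): category_id=NULL, no match -> kept with NULL
  - product 3 (Phone): category_id=NULL, no match -> kept with NULL
  - product 4 (Lamp): category_id=2 -> matches Outdoor
  - product 5 (Chair): category_id=2 -> matches Outdoor
  - product 6 (Monitor): category_id=4 -> matches Kitchen
  - product 7 (Charger): category_id=2 -> matches Outdoor
  - product 8 (Mouse): category_id=2 -> matches Outdoor
All 8 rows appear; 2 have NULL category.

SQL:
SELECT a.name, b.name AS category
FROM products a
LEFT JOIN categories b ON a.category_id = b.id

Result:
name    | category
--------+---------
Printer | Kitchen 
Router  | NULL    
Phone   | NULL    
Lamp    | Outdoor 
Chair   | Outdoor 
Monitor | Kitchen 
Charger | Outdoor 
Mouse   | Outdoor 


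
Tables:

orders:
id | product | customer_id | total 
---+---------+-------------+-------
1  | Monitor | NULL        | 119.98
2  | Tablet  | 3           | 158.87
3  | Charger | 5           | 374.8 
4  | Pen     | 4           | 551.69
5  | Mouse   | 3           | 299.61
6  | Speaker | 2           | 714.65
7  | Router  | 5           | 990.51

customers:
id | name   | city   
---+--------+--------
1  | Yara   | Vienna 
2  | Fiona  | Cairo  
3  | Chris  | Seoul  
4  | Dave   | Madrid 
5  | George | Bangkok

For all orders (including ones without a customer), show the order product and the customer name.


LEFT JOIN keeps every row from orders (the left table); where customer_id has no match in customers, the customer columns become NULL. Walk through each order:
  - order 1 (Monitor): customer_id=NULL, no match -> kept with NULL
  - order 2 (Tablet): customer_id=3 -> matches Chris
  - order 3 (Charger): customer_id=5 -> matches George
  - order 4 (Pen): customer_id=4 -> matches Dave
  - order 5 (Mouse): customer_id=3 -> matches Chris
  - order 6 (Speaker): customer_id=2 -> matches Fiona
  - order 7 (Router): customer_id=5 -> matches George
All 7 rows appear; 1 has NULL customer.

SQL:
SELECT a.product, b.name AS customer
FROM orders a
LEFT JOIN customers b ON a.customer_id = b.id

Result:
product | customer
--------+---------
Monitor | NULL    
Tablet  | Chris   
Charger | George  
Pen     | Dave    
Mouse   | Chris   
Speaker | Fiona   
Router  | George  


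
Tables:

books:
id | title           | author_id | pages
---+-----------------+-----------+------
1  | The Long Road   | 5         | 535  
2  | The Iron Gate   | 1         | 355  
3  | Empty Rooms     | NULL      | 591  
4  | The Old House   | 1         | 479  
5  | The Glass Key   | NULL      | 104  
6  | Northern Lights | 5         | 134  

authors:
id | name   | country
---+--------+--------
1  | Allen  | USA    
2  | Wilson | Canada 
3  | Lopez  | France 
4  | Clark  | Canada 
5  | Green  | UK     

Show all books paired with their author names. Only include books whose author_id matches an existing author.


INNER JOIN keeps only books rows whose author_id matches an id in authors. Walk through each book:
  - book 1 (The Long Road): author_id=5 -> matches Green
  - book 2 (The Iron Gate): author_id=1 -> matches Allen
  - book 3 (Empty Rooms): author_id=NULL, no match -> dropped
  - book 4 (The Old House): author_id=1 -> matches Allen
  - book 5 (The Glass Key): author_id=NULL, no match -> dropped
  - book 6 (Northern Lights): author_id=5 -> matches Green
So 2 of 6 rows are dropped.

SQL:
SELECT a.title, b.name AS author
FROM books a
INNER JOIN authors b ON a.author_id = b.id

Result:
title           | author
----------------+-------
The Long Road   | Green 
The Iron Gate   | Allen 
The Old House   | Allen 
Northern Lights | Green 


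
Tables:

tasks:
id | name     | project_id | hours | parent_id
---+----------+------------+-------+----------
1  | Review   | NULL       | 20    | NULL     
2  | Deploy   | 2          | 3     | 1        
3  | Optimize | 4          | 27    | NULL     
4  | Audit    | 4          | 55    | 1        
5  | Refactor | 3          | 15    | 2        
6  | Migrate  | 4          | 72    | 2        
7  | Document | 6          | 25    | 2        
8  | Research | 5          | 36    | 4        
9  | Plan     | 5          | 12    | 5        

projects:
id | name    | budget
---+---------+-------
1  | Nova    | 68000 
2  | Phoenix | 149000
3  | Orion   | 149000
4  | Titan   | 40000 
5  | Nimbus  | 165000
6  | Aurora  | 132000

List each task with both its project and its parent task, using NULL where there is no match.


Two LEFT JOINs from the same base table tasks: one to projects via project_id, one to tasks itself via parent_id. Both are LEFT so every task is preserved.
Match against projects:
  - task 1 (Review): project_id=NULL, no match -> kept with NULL
  - task 2 (Deploy): project_id=2 -> matches Phoenix
  - task 3 (Optimize): project_id=4 -> matches Titan
  - task 4 (Audit): project_id=4 -> matches Titan
  - task 5 (Refactor): project_id=3 -> matches Orion
  - task 6 (Migrate): project_id=4 -> matches Titan
  - task 7 (Document): project_id=6 -> matches Aurora
  - task 8 (Research): project_id=5 -> matches Nimbus
  - task 9 (Plan): project_id=5 -> matches Nimbus
Match against tasks (self):
  - task 1 (Review): parent_id=NULL -> NULL
  - task 2 (Deploy): parent_id=1 -> Review
  - task 3 (Optimize): parent_id=NULL -> NULL
  - task 4 (Audit): parent_id=1 -> Review
  - task 5 (Refactor): parent_id=2 -> Deploy
  - task 6 (Migrate): parent_id=2 -> Deploy
  - task 7 (Document): parent_id=2 -> Deploy
  - task 8 (Research): parent_id=4 -> Audit
  - task 9 (Plan): parent_id=5 -> Refactor

SQL:
SELECT a.name, b.name AS project, c.name AS parent
FROM tasks a
LEFT JOIN projects b ON a.project_id = b.id
LEFT JOIN tasks c ON a.parent_id = c.id

Result:
name     | project | parent  
---------+---------+---------
Review   | NULL    | NULL    
Deploy   | Phoenix | Review  
Optimize | Titan   | NULL    
Audit    | Titan   | Review  
Refactor | Orion   | Deploy  
Migrate  | Titan   | Deploy  
Document | Aurora  | Deploy  
Research | Nimbus  | Audit   
Plan     | Nimbus  | Refactor
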